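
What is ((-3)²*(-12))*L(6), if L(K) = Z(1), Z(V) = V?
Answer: -108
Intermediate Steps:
L(K) = 1
((-3)²*(-12))*L(6) = ((-3)²*(-12))*1 = (9*(-12))*1 = -108*1 = -108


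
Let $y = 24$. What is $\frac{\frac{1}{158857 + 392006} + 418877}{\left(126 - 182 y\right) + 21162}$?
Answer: $\frac{57685960213}{2330150490} \approx 24.756$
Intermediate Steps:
$\frac{\frac{1}{158857 + 392006} + 418877}{\left(126 - 182 y\right) + 21162} = \frac{\frac{1}{158857 + 392006} + 418877}{\left(126 - 4368\right) + 21162} = \frac{\frac{1}{550863} + 418877}{\left(126 - 4368\right) + 21162} = \frac{\frac{1}{550863} + 418877}{-4242 + 21162} = \frac{230743840852}{550863 \cdot 16920} = \frac{230743840852}{550863} \cdot \frac{1}{16920} = \frac{57685960213}{2330150490}$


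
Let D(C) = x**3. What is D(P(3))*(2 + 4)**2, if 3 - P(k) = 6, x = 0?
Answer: 0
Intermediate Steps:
P(k) = -3 (P(k) = 3 - 1*6 = 3 - 6 = -3)
D(C) = 0 (D(C) = 0**3 = 0)
D(P(3))*(2 + 4)**2 = 0*(2 + 4)**2 = 0*6**2 = 0*36 = 0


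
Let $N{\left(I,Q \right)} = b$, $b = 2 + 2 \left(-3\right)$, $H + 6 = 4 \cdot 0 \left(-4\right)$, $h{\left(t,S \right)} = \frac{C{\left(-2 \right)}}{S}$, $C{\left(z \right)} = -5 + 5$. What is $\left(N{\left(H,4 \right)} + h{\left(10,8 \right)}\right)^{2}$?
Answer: $16$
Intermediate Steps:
$C{\left(z \right)} = 0$
$h{\left(t,S \right)} = 0$ ($h{\left(t,S \right)} = \frac{0}{S} = 0$)
$H = -6$ ($H = -6 + 4 \cdot 0 \left(-4\right) = -6 + 0 \left(-4\right) = -6 + 0 = -6$)
$b = -4$ ($b = 2 - 6 = -4$)
$N{\left(I,Q \right)} = -4$
$\left(N{\left(H,4 \right)} + h{\left(10,8 \right)}\right)^{2} = \left(-4 + 0\right)^{2} = \left(-4\right)^{2} = 16$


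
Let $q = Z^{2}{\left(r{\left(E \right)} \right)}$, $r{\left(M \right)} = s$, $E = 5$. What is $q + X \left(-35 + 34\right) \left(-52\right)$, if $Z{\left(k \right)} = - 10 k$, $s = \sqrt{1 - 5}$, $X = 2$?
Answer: $-296$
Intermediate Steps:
$s = 2 i$ ($s = \sqrt{-4} = 2 i \approx 2.0 i$)
$r{\left(M \right)} = 2 i$
$q = -400$ ($q = \left(- 10 \cdot 2 i\right)^{2} = \left(- 20 i\right)^{2} = -400$)
$q + X \left(-35 + 34\right) \left(-52\right) = -400 + 2 \left(-35 + 34\right) \left(-52\right) = -400 + 2 \left(\left(-1\right) \left(-52\right)\right) = -400 + 2 \cdot 52 = -400 + 104 = -296$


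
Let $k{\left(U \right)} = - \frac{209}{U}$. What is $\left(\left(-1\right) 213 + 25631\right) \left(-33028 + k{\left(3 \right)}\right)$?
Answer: $- \frac{2523829474}{3} \approx -8.4128 \cdot 10^{8}$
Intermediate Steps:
$\left(\left(-1\right) 213 + 25631\right) \left(-33028 + k{\left(3 \right)}\right) = \left(\left(-1\right) 213 + 25631\right) \left(-33028 - \frac{209}{3}\right) = \left(-213 + 25631\right) \left(-33028 - \frac{209}{3}\right) = 25418 \left(-33028 - \frac{209}{3}\right) = 25418 \left(- \frac{99293}{3}\right) = - \frac{2523829474}{3}$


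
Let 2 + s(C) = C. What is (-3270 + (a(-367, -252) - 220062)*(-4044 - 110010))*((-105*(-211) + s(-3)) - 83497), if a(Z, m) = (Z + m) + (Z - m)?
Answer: -1544880870862758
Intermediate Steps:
a(Z, m) = 2*Z
s(C) = -2 + C
(-3270 + (a(-367, -252) - 220062)*(-4044 - 110010))*((-105*(-211) + s(-3)) - 83497) = (-3270 + (2*(-367) - 220062)*(-4044 - 110010))*((-105*(-211) + (-2 - 3)) - 83497) = (-3270 + (-734 - 220062)*(-114054))*((22155 - 5) - 83497) = (-3270 - 220796*(-114054))*(22150 - 83497) = (-3270 + 25182666984)*(-61347) = 25182663714*(-61347) = -1544880870862758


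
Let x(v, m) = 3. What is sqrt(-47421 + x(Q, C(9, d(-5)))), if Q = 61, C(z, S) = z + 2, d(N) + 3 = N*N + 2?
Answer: I*sqrt(47418) ≈ 217.76*I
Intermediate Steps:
d(N) = -1 + N**2 (d(N) = -3 + (N*N + 2) = -3 + (N**2 + 2) = -3 + (2 + N**2) = -1 + N**2)
C(z, S) = 2 + z
sqrt(-47421 + x(Q, C(9, d(-5)))) = sqrt(-47421 + 3) = sqrt(-47418) = I*sqrt(47418)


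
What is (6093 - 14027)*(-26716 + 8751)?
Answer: 142534310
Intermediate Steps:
(6093 - 14027)*(-26716 + 8751) = -7934*(-17965) = 142534310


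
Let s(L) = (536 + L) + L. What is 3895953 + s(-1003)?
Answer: 3894483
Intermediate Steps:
s(L) = 536 + 2*L
3895953 + s(-1003) = 3895953 + (536 + 2*(-1003)) = 3895953 + (536 - 2006) = 3895953 - 1470 = 3894483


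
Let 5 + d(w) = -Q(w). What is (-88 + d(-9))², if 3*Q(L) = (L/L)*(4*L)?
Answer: 6561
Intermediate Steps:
Q(L) = 4*L/3 (Q(L) = ((L/L)*(4*L))/3 = (1*(4*L))/3 = (4*L)/3 = 4*L/3)
d(w) = -5 - 4*w/3
(-88 + d(-9))² = (-88 + (-5 - 4/3*(-9)))² = (-88 + (-5 + 12))² = (-88 + 7)² = (-81)² = 6561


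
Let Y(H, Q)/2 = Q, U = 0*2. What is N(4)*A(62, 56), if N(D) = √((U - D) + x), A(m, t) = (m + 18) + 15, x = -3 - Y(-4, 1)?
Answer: 285*I ≈ 285.0*I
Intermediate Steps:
U = 0
Y(H, Q) = 2*Q
x = -5 (x = -3 - 2 = -5)
A(m, t) = 33 + m (A(m, t) = (18 + m) + 15 = 33 + m)
N(D) = √(-5 - D) (N(D) = √((0 - D) - 5) = √(-D - 5) = √(-5 - D))
N(4)*A(62, 56) = √(-5 - 1*4)*(33 + 62) = √(-5 - 4)*95 = √(-9)*95 = (3*I)*95 = 285*I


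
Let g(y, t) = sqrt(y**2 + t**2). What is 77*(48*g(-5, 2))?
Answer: 3696*sqrt(29) ≈ 19904.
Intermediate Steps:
g(y, t) = sqrt(t**2 + y**2)
77*(48*g(-5, 2)) = 77*(48*sqrt(2**2 + (-5)**2)) = 77*(48*sqrt(4 + 25)) = 77*(48*sqrt(29)) = 3696*sqrt(29)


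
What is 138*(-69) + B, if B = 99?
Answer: -9423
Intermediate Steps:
138*(-69) + B = 138*(-69) + 99 = -9522 + 99 = -9423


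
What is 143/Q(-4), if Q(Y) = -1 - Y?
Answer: 143/3 ≈ 47.667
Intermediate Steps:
143/Q(-4) = 143/(-1 - 1*(-4)) = 143/(-1 + 4) = 143/3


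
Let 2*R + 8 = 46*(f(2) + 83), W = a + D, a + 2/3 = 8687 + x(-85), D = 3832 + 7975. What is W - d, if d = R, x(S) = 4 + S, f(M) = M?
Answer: 55384/3 ≈ 18461.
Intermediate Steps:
D = 11807
a = 25816/3 (a = -⅔ + (8687 + (4 - 85)) = -⅔ + (8687 - 81) = -⅔ + 8606 = 25816/3 ≈ 8605.3)
W = 61237/3 (W = 25816/3 + 11807 = 61237/3 ≈ 20412.)
R = 1951 (R = -4 + (46*(2 + 83))/2 = -4 + (46*85)/2 = -4 + (½)*3910 = -4 + 1955 = 1951)
d = 1951
W - d = 61237/3 - 1*1951 = 61237/3 - 1951 = 55384/3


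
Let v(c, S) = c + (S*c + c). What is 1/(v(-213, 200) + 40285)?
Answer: -1/2741 ≈ -0.00036483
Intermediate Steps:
v(c, S) = 2*c + S*c (v(c, S) = c + (c + S*c) = 2*c + S*c)
1/(v(-213, 200) + 40285) = 1/(-213*(2 + 200) + 40285) = 1/(-213*202 + 40285) = 1/(-43026 + 40285) = 1/(-2741) = -1/2741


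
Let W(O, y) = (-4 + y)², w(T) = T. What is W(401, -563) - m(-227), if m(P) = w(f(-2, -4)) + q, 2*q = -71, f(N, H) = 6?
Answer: 643037/2 ≈ 3.2152e+5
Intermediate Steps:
q = -71/2 (q = (½)*(-71) = -71/2 ≈ -35.500)
m(P) = -59/2 (m(P) = 6 - 71/2 = -59/2)
W(401, -563) - m(-227) = (-4 - 563)² - 1*(-59/2) = (-567)² + 59/2 = 321489 + 59/2 = 643037/2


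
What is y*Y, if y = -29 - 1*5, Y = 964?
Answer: -32776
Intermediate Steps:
y = -34 (y = -29 - 5 = -34)
y*Y = -34*964 = -32776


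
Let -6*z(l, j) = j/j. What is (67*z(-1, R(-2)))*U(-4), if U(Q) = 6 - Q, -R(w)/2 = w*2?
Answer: -335/3 ≈ -111.67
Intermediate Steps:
R(w) = -4*w (R(w) = -2*w*2 = -4*w)
z(l, j) = -1/6 (z(l, j) = -j/(6*j) = -1/6*1 = -1/6)
(67*z(-1, R(-2)))*U(-4) = (67*(-1/6))*(6 - 1*(-4)) = -67*(6 + 4)/6 = -67/6*10 = -335/3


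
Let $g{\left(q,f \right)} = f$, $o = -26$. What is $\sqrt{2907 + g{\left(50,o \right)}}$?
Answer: $\sqrt{2881} \approx 53.675$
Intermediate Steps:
$\sqrt{2907 + g{\left(50,o \right)}} = \sqrt{2907 - 26} = \sqrt{2881}$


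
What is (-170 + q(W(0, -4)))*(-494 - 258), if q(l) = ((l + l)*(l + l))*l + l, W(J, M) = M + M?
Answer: 1673952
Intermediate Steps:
W(J, M) = 2*M
q(l) = l + 4*l³ (q(l) = ((2*l)*(2*l))*l + l = (4*l²)*l + l = 4*l³ + l = l + 4*l³)
(-170 + q(W(0, -4)))*(-494 - 258) = (-170 + (2*(-4) + 4*(2*(-4))³))*(-494 - 258) = (-170 + (-8 + 4*(-8)³))*(-752) = (-170 + (-8 + 4*(-512)))*(-752) = (-170 + (-8 - 2048))*(-752) = (-170 - 2056)*(-752) = -2226*(-752) = 1673952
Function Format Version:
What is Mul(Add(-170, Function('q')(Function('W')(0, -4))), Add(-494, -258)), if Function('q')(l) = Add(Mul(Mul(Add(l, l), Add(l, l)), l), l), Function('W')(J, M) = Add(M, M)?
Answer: 1673952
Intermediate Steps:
Function('W')(J, M) = Mul(2, M)
Function('q')(l) = Add(l, Mul(4, Pow(l, 3))) (Function('q')(l) = Add(Mul(Mul(Mul(2, l), Mul(2, l)), l), l) = Add(Mul(Mul(4, Pow(l, 2)), l), l) = Add(Mul(4, Pow(l, 3)), l) = Add(l, Mul(4, Pow(l, 3))))
Mul(Add(-170, Function('q')(Function('W')(0, -4))), Add(-494, -258)) = Mul(Add(-170, Add(Mul(2, -4), Mul(4, Pow(Mul(2, -4), 3)))), Add(-494, -258)) = Mul(Add(-170, Add(-8, Mul(4, Pow(-8, 3)))), -752) = Mul(Add(-170, Add(-8, Mul(4, -512))), -752) = Mul(Add(-170, Add(-8, -2048)), -752) = Mul(Add(-170, -2056), -752) = Mul(-2226, -752) = 1673952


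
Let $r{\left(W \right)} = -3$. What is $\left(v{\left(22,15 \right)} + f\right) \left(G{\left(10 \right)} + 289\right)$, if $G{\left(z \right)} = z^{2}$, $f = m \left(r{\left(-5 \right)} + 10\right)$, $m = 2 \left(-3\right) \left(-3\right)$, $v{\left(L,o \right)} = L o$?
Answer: $177384$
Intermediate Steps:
$m = 18$ ($m = \left(-6\right) \left(-3\right) = 18$)
$f = 126$ ($f = 18 \left(-3 + 10\right) = 18 \cdot 7 = 126$)
$\left(v{\left(22,15 \right)} + f\right) \left(G{\left(10 \right)} + 289\right) = \left(22 \cdot 15 + 126\right) \left(10^{2} + 289\right) = \left(330 + 126\right) \left(100 + 289\right) = 456 \cdot 389 = 177384$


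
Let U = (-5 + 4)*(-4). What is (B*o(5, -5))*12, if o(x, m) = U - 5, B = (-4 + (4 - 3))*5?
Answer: 180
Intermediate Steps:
U = 4 (U = -1*(-4) = 4)
B = -15 (B = (-4 + 1)*5 = -3*5 = -15)
o(x, m) = -1 (o(x, m) = 4 - 5 = -1)
(B*o(5, -5))*12 = -15*(-1)*12 = 15*12 = 180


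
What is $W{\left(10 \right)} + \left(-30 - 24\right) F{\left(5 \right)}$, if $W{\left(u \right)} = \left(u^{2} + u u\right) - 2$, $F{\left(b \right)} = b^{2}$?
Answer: $-1152$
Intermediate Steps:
$W{\left(u \right)} = -2 + 2 u^{2}$ ($W{\left(u \right)} = \left(u^{2} + u^{2}\right) - 2 = 2 u^{2} - 2 = -2 + 2 u^{2}$)
$W{\left(10 \right)} + \left(-30 - 24\right) F{\left(5 \right)} = \left(-2 + 2 \cdot 10^{2}\right) + \left(-30 - 24\right) 5^{2} = \left(-2 + 2 \cdot 100\right) - 1350 = \left(-2 + 200\right) - 1350 = 198 - 1350 = -1152$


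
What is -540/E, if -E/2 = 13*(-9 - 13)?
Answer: -135/143 ≈ -0.94406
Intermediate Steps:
E = 572 (E = -26*(-9 - 13) = -26*(-22) = -2*(-286) = 572)
-540/E = -540/572 = -540*1/572 = -135/143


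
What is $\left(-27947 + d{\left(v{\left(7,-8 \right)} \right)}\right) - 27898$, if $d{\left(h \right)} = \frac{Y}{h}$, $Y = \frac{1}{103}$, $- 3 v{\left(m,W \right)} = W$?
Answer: $- \frac{46016277}{824} \approx -55845.0$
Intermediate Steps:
$v{\left(m,W \right)} = - \frac{W}{3}$
$Y = \frac{1}{103} \approx 0.0097087$
$d{\left(h \right)} = \frac{1}{103 h}$
$\left(-27947 + d{\left(v{\left(7,-8 \right)} \right)}\right) - 27898 = \left(-27947 + \frac{1}{103 \left(\left(- \frac{1}{3}\right) \left(-8\right)\right)}\right) - 27898 = \left(-27947 + \frac{1}{103 \cdot \frac{8}{3}}\right) - 27898 = \left(-27947 + \frac{1}{103} \cdot \frac{3}{8}\right) - 27898 = \left(-27947 + \frac{3}{824}\right) - 27898 = - \frac{23028325}{824} - 27898 = - \frac{46016277}{824}$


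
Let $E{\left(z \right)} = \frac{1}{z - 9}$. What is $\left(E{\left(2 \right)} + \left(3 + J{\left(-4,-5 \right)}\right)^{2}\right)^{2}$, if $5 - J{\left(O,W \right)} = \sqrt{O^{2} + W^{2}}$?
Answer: $\frac{1053060}{49} - \frac{23488 \sqrt{41}}{7} \approx 5.7944$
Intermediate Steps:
$J{\left(O,W \right)} = 5 - \sqrt{O^{2} + W^{2}}$
$E{\left(z \right)} = \frac{1}{-9 + z}$
$\left(E{\left(2 \right)} + \left(3 + J{\left(-4,-5 \right)}\right)^{2}\right)^{2} = \left(\frac{1}{-9 + 2} + \left(3 + \left(5 - \sqrt{\left(-4\right)^{2} + \left(-5\right)^{2}}\right)\right)^{2}\right)^{2} = \left(\frac{1}{-7} + \left(3 + \left(5 - \sqrt{16 + 25}\right)\right)^{2}\right)^{2} = \left(- \frac{1}{7} + \left(3 + \left(5 - \sqrt{41}\right)\right)^{2}\right)^{2} = \left(- \frac{1}{7} + \left(8 - \sqrt{41}\right)^{2}\right)^{2}$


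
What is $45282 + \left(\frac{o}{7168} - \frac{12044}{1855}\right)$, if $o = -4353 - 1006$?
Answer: $\frac{86000311449}{1899520} \approx 45275.0$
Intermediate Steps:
$o = -5359$ ($o = -4353 - 1006 = -5359$)
$45282 + \left(\frac{o}{7168} - \frac{12044}{1855}\right) = 45282 - \left(\frac{5359}{7168} + \frac{12044}{1855}\right) = 45282 - \frac{13753191}{1899520} = \frac{86000311449}{1899520}$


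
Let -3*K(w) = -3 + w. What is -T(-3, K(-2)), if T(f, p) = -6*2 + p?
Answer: 31/3 ≈ 10.333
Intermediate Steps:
K(w) = 1 - w/3 (K(w) = -(-3 + w)/3 = 1 - w/3)
T(f, p) = -12 + p
-T(-3, K(-2)) = -(-12 + (1 - 1/3*(-2))) = -(-12 + (1 + 2/3)) = -(-12 + 5/3) = -1*(-31/3) = 31/3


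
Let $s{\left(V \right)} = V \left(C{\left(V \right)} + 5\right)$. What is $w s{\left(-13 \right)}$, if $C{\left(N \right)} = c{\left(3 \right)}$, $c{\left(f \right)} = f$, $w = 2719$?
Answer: $-282776$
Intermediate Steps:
$C{\left(N \right)} = 3$
$s{\left(V \right)} = 8 V$ ($s{\left(V \right)} = V \left(3 + 5\right) = V 8 = 8 V$)
$w s{\left(-13 \right)} = 2719 \cdot 8 \left(-13\right) = 2719 \left(-104\right) = -282776$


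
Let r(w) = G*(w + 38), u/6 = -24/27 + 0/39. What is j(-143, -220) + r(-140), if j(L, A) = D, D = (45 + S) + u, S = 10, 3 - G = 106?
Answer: 31667/3 ≈ 10556.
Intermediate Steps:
G = -103 (G = 3 - 1*106 = 3 - 106 = -103)
u = -16/3 (u = 6*(-24/27 + 0/39) = 6*(-24*1/27 + 0*(1/39)) = 6*(-8/9 + 0) = 6*(-8/9) = -16/3 ≈ -5.3333)
r(w) = -3914 - 103*w (r(w) = -103*(w + 38) = -103*(38 + w) = -3914 - 103*w)
D = 149/3 (D = (45 + 10) - 16/3 = 55 - 16/3 = 149/3 ≈ 49.667)
j(L, A) = 149/3
j(-143, -220) + r(-140) = 149/3 + (-3914 - 103*(-140)) = 149/3 + (-3914 + 14420) = 149/3 + 10506 = 31667/3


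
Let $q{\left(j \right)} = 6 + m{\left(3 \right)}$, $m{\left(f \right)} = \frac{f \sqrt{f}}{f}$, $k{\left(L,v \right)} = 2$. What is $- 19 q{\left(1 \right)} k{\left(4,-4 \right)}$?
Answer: $-228 - 38 \sqrt{3} \approx -293.82$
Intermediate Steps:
$m{\left(f \right)} = \sqrt{f}$ ($m{\left(f \right)} = \frac{f^{\frac{3}{2}}}{f} = \sqrt{f}$)
$q{\left(j \right)} = 6 + \sqrt{3}$
$- 19 q{\left(1 \right)} k{\left(4,-4 \right)} = - 19 \left(6 + \sqrt{3}\right) 2 = \left(-114 - 19 \sqrt{3}\right) 2 = -228 - 38 \sqrt{3}$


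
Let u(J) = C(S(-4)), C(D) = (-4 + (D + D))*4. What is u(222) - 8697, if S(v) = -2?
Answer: -8729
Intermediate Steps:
C(D) = -16 + 8*D (C(D) = (-4 + 2*D)*4 = -16 + 8*D)
u(J) = -32 (u(J) = -16 + 8*(-2) = -16 - 16 = -32)
u(222) - 8697 = -32 - 8697 = -8729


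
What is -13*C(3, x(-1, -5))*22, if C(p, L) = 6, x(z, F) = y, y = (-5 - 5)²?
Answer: -1716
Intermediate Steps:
y = 100 (y = (-10)² = 100)
x(z, F) = 100
-13*C(3, x(-1, -5))*22 = -13*6*22 = -78*22 = -1716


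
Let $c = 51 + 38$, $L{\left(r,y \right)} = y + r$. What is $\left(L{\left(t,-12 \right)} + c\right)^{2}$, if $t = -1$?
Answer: $5776$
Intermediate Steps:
$L{\left(r,y \right)} = r + y$
$c = 89$
$\left(L{\left(t,-12 \right)} + c\right)^{2} = \left(\left(-1 - 12\right) + 89\right)^{2} = \left(-13 + 89\right)^{2} = 76^{2} = 5776$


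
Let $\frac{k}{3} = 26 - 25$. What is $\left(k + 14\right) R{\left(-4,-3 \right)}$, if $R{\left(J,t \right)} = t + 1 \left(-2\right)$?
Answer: $-85$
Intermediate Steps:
$R{\left(J,t \right)} = -2 + t$ ($R{\left(J,t \right)} = t - 2 = -2 + t$)
$k = 3$ ($k = 3 \left(26 - 25\right) = 3 \cdot 1 = 3$)
$\left(k + 14\right) R{\left(-4,-3 \right)} = \left(3 + 14\right) \left(-2 - 3\right) = 17 \left(-5\right) = -85$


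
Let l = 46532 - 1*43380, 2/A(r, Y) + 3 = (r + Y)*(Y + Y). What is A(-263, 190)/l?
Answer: -1/43722968 ≈ -2.2871e-8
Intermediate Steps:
A(r, Y) = 2/(-3 + 2*Y*(Y + r)) (A(r, Y) = 2/(-3 + (r + Y)*(Y + Y)) = 2/(-3 + (Y + r)*(2*Y)) = 2/(-3 + 2*Y*(Y + r)))
l = 3152 (l = 46532 - 43380 = 3152)
A(-263, 190)/l = (2/(-3 + 2*190² + 2*190*(-263)))/3152 = (2/(-3 + 2*36100 - 99940))*(1/3152) = (2/(-3 + 72200 - 99940))*(1/3152) = (2/(-27743))*(1/3152) = (2*(-1/27743))*(1/3152) = -2/27743*1/3152 = -1/43722968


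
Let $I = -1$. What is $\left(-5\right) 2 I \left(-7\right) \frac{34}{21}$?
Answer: $- \frac{340}{3} \approx -113.33$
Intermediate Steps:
$\left(-5\right) 2 I \left(-7\right) \frac{34}{21} = \left(-5\right) 2 \left(\left(-1\right) \left(-7\right)\right) \frac{34}{21} = \left(-10\right) 7 \cdot 34 \cdot \frac{1}{21} = \left(-70\right) \frac{34}{21} = - \frac{340}{3}$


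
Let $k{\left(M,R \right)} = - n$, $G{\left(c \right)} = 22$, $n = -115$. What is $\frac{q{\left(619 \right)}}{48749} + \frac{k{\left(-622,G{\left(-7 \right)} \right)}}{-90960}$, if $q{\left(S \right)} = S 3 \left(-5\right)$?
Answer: $- \frac{170033947}{886841808} \approx -0.19173$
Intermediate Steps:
$q{\left(S \right)} = - 15 S$ ($q{\left(S \right)} = 3 S \left(-5\right) = - 15 S$)
$k{\left(M,R \right)} = 115$ ($k{\left(M,R \right)} = \left(-1\right) \left(-115\right) = 115$)
$\frac{q{\left(619 \right)}}{48749} + \frac{k{\left(-622,G{\left(-7 \right)} \right)}}{-90960} = \frac{\left(-15\right) 619}{48749} + \frac{115}{-90960} = \left(-9285\right) \frac{1}{48749} + 115 \left(- \frac{1}{90960}\right) = - \frac{9285}{48749} - \frac{23}{18192} = - \frac{170033947}{886841808}$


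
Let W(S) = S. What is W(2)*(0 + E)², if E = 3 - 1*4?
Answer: 2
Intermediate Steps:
E = -1 (E = 3 - 4 = -1)
W(2)*(0 + E)² = 2*(0 - 1)² = 2*(-1)² = 2*1 = 2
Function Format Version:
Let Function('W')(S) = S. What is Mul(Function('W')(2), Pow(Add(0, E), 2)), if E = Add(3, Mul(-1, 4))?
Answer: 2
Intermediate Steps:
E = -1 (E = Add(3, -4) = -1)
Mul(Function('W')(2), Pow(Add(0, E), 2)) = Mul(2, Pow(Add(0, -1), 2)) = Mul(2, Pow(-1, 2)) = Mul(2, 1) = 2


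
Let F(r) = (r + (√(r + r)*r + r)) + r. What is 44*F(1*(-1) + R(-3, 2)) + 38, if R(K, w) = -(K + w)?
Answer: 38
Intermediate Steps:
R(K, w) = -K - w
F(r) = 3*r + √2*r^(3/2) (F(r) = (r + (√(2*r)*r + r)) + r = (r + ((√2*√r)*r + r)) + r = (r + (√2*r^(3/2) + r)) + r = (r + (r + √2*r^(3/2))) + r = (2*r + √2*r^(3/2)) + r = 3*r + √2*r^(3/2))
44*F(1*(-1) + R(-3, 2)) + 38 = 44*(3*(1*(-1) + (-1*(-3) - 1*2)) + √2*(1*(-1) + (-1*(-3) - 1*2))^(3/2)) + 38 = 44*(3*(-1 + (3 - 2)) + √2*(-1 + (3 - 2))^(3/2)) + 38 = 44*(3*(-1 + 1) + √2*(-1 + 1)^(3/2)) + 38 = 44*(3*0 + √2*0^(3/2)) + 38 = 44*(0 + √2*0) + 38 = 44*(0 + 0) + 38 = 44*0 + 38 = 0 + 38 = 38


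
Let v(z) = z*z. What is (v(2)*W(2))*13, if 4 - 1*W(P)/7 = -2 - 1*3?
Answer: 3276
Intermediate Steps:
v(z) = z²
W(P) = 63 (W(P) = 28 - 7*(-2 - 1*3) = 28 - 7*(-2 - 3) = 28 - 7*(-5) = 28 + 35 = 63)
(v(2)*W(2))*13 = (2²*63)*13 = (4*63)*13 = 252*13 = 3276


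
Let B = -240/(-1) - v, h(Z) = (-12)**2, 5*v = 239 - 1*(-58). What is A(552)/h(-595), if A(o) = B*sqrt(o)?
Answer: 301*sqrt(138)/120 ≈ 29.466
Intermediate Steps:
v = 297/5 (v = (239 - 1*(-58))/5 = (239 + 58)/5 = (1/5)*297 = 297/5 ≈ 59.400)
h(Z) = 144
B = 903/5 (B = -240/(-1) - 1*297/5 = -240*(-1) - 297/5 = -30*(-8) - 297/5 = 240 - 297/5 = 903/5 ≈ 180.60)
A(o) = 903*sqrt(o)/5
A(552)/h(-595) = (903*sqrt(552)/5)/144 = (903*(2*sqrt(138))/5)*(1/144) = (1806*sqrt(138)/5)*(1/144) = 301*sqrt(138)/120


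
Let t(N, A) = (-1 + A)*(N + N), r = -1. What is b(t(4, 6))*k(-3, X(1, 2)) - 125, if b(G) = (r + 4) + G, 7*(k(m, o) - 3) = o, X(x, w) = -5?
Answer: -187/7 ≈ -26.714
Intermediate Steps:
k(m, o) = 3 + o/7
t(N, A) = 2*N*(-1 + A) (t(N, A) = (-1 + A)*(2*N) = 2*N*(-1 + A))
b(G) = 3 + G (b(G) = (-1 + 4) + G = 3 + G)
b(t(4, 6))*k(-3, X(1, 2)) - 125 = (3 + 2*4*(-1 + 6))*(3 + (⅐)*(-5)) - 125 = (3 + 2*4*5)*(3 - 5/7) - 125 = (3 + 40)*(16/7) - 125 = 43*(16/7) - 125 = 688/7 - 125 = -187/7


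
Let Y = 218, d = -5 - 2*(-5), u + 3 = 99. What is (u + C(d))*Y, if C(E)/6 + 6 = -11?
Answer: -1308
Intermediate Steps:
u = 96 (u = -3 + 99 = 96)
d = 5 (d = -5 + 10 = 5)
C(E) = -102 (C(E) = -36 + 6*(-11) = -36 - 66 = -102)
(u + C(d))*Y = (96 - 102)*218 = -6*218 = -1308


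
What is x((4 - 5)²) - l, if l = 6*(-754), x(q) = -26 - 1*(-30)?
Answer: 4528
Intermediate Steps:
x(q) = 4 (x(q) = -26 + 30 = 4)
l = -4524
x((4 - 5)²) - l = 4 - 1*(-4524) = 4 + 4524 = 4528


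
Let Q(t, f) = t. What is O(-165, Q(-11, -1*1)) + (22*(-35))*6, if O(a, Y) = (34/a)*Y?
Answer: -69266/15 ≈ -4617.7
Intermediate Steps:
O(a, Y) = 34*Y/a
O(-165, Q(-11, -1*1)) + (22*(-35))*6 = 34*(-11)/(-165) + (22*(-35))*6 = 34*(-11)*(-1/165) - 770*6 = 34/15 - 4620 = -69266/15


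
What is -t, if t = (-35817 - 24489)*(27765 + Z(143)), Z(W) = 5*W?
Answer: 1717514880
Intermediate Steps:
t = -1717514880 (t = (-35817 - 24489)*(27765 + 5*143) = -60306*(27765 + 715) = -60306*28480 = -1717514880)
-t = -1*(-1717514880) = 1717514880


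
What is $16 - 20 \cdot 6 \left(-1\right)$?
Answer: $136$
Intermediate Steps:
$16 - 20 \cdot 6 \left(-1\right) = 16 - -120 = 16 + 120 = 136$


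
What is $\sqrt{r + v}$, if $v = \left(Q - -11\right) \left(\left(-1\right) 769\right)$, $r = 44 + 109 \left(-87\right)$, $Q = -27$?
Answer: $\sqrt{2865} \approx 53.526$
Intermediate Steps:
$r = -9439$ ($r = 44 - 9483 = -9439$)
$v = 12304$ ($v = \left(-27 - -11\right) \left(\left(-1\right) 769\right) = \left(-27 + 11\right) \left(-769\right) = \left(-16\right) \left(-769\right) = 12304$)
$\sqrt{r + v} = \sqrt{-9439 + 12304} = \sqrt{2865}$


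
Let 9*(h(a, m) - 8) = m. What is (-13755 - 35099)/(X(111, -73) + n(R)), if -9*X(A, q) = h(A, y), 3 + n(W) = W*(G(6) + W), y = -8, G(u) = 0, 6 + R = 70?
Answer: -3957174/331469 ≈ -11.938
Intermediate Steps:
R = 64 (R = -6 + 70 = 64)
h(a, m) = 8 + m/9
n(W) = -3 + W² (n(W) = -3 + W*(0 + W) = -3 + W*W = -3 + W²)
X(A, q) = -64/81 (X(A, q) = -(8 + (⅑)*(-8))/9 = -(8 - 8/9)/9 = -⅑*64/9 = -64/81)
(-13755 - 35099)/(X(111, -73) + n(R)) = (-13755 - 35099)/(-64/81 + (-3 + 64²)) = -48854/(-64/81 + (-3 + 4096)) = -48854/(-64/81 + 4093) = -48854/331469/81 = -48854*81/331469 = -3957174/331469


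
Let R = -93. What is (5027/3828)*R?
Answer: -14167/116 ≈ -122.13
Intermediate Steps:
(5027/3828)*R = (5027/3828)*(-93) = (5027*(1/3828))*(-93) = (457/348)*(-93) = -14167/116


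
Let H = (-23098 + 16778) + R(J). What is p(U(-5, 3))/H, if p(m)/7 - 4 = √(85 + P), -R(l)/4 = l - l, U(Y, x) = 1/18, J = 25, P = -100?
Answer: -7/1580 - 7*I*√15/6320 ≈ -0.0044304 - 0.0042897*I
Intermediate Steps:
U(Y, x) = 1/18
R(l) = 0 (R(l) = -4*(l - l) = -4*0 = 0)
p(m) = 28 + 7*I*√15 (p(m) = 28 + 7*√(85 - 100) = 28 + 7*√(-15) = 28 + 7*(I*√15) = 28 + 7*I*√15)
H = -6320 (H = (-23098 + 16778) + 0 = -6320 + 0 = -6320)
p(U(-5, 3))/H = (28 + 7*I*√15)/(-6320) = (28 + 7*I*√15)*(-1/6320) = -7/1580 - 7*I*√15/6320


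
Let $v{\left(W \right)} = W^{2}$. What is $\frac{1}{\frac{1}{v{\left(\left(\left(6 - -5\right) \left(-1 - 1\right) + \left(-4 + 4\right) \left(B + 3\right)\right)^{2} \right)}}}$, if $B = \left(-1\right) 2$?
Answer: $234256$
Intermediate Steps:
$B = -2$
$\frac{1}{\frac{1}{v{\left(\left(\left(6 - -5\right) \left(-1 - 1\right) + \left(-4 + 4\right) \left(B + 3\right)\right)^{2} \right)}}} = \frac{1}{\frac{1}{\left(\left(\left(6 - -5\right) \left(-1 - 1\right) + \left(-4 + 4\right) \left(-2 + 3\right)\right)^{2}\right)^{2}}} = \frac{1}{\frac{1}{\left(\left(\left(6 + 5\right) \left(-2\right) + 0 \cdot 1\right)^{2}\right)^{2}}} = \frac{1}{\frac{1}{\left(\left(11 \left(-2\right) + 0\right)^{2}\right)^{2}}} = \frac{1}{\frac{1}{\left(\left(-22 + 0\right)^{2}\right)^{2}}} = \frac{1}{\frac{1}{\left(\left(-22\right)^{2}\right)^{2}}} = \frac{1}{\frac{1}{484^{2}}} = \frac{1}{\frac{1}{234256}} = 234256$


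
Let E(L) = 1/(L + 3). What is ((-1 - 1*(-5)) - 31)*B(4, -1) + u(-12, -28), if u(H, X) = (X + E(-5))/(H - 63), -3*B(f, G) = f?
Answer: 1819/50 ≈ 36.380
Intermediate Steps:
E(L) = 1/(3 + L)
B(f, G) = -f/3
u(H, X) = (-½ + X)/(-63 + H) (u(H, X) = (X + 1/(3 - 5))/(H - 63) = (X + 1/(-2))/(-63 + H) = (X - ½)/(-63 + H) = (-½ + X)/(-63 + H))
((-1 - 1*(-5)) - 31)*B(4, -1) + u(-12, -28) = ((-1 - 1*(-5)) - 31)*(-⅓*4) + (-½ - 28)/(-63 - 12) = ((-1 + 5) - 31)*(-4/3) - 57/2/(-75) = (4 - 31)*(-4/3) - 1/75*(-57/2) = -27*(-4/3) + 19/50 = 36 + 19/50 = 1819/50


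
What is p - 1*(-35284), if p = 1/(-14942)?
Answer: 527213527/14942 ≈ 35284.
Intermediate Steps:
p = -1/14942 ≈ -6.6925e-5
p - 1*(-35284) = -1/14942 - 1*(-35284) = -1/14942 + 35284 = 527213527/14942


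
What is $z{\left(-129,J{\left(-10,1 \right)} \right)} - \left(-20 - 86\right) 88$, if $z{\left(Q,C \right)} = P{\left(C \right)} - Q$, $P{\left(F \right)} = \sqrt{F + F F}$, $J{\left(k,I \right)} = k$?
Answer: $9457 + 3 \sqrt{10} \approx 9466.5$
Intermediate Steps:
$P{\left(F \right)} = \sqrt{F + F^{2}}$
$z{\left(Q,C \right)} = \sqrt{C \left(1 + C\right)} - Q$
$z{\left(-129,J{\left(-10,1 \right)} \right)} - \left(-20 - 86\right) 88 = \left(\sqrt{- 10 \left(1 - 10\right)} - -129\right) - \left(-20 - 86\right) 88 = \left(\sqrt{\left(-10\right) \left(-9\right)} + 129\right) - \left(-106\right) 88 = \left(\sqrt{90} + 129\right) - -9328 = \left(3 \sqrt{10} + 129\right) + 9328 = \left(129 + 3 \sqrt{10}\right) + 9328 = 9457 + 3 \sqrt{10}$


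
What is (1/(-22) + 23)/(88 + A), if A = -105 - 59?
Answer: -505/1672 ≈ -0.30203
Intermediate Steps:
A = -164
(1/(-22) + 23)/(88 + A) = (1/(-22) + 23)/(88 - 164) = (-1/22 + 23)/(-76) = -1/76*505/22 = -505/1672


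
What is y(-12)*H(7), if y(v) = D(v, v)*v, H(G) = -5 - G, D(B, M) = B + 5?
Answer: -1008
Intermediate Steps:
D(B, M) = 5 + B
y(v) = v*(5 + v) (y(v) = (5 + v)*v = v*(5 + v))
y(-12)*H(7) = (-12*(5 - 12))*(-5 - 1*7) = (-12*(-7))*(-5 - 7) = 84*(-12) = -1008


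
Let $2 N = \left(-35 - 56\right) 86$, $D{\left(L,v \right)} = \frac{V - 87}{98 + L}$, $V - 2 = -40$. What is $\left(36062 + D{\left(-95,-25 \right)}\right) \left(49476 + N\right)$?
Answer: $\frac{4923583343}{3} \approx 1.6412 \cdot 10^{9}$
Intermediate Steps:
$V = -38$ ($V = 2 - 40 = -38$)
$D{\left(L,v \right)} = - \frac{125}{98 + L}$ ($D{\left(L,v \right)} = \frac{-38 - 87}{98 + L} = - \frac{125}{98 + L}$)
$N = -3913$ ($N = \frac{\left(-35 - 56\right) 86}{2} = \frac{\left(-91\right) 86}{2} = \frac{1}{2} \left(-7826\right) = -3913$)
$\left(36062 + D{\left(-95,-25 \right)}\right) \left(49476 + N\right) = \left(36062 - \frac{125}{98 - 95}\right) \left(49476 - 3913\right) = \left(36062 - \frac{125}{3}\right) 45563 = \frac{108061}{3} \cdot 45563 = \frac{4923583343}{3}$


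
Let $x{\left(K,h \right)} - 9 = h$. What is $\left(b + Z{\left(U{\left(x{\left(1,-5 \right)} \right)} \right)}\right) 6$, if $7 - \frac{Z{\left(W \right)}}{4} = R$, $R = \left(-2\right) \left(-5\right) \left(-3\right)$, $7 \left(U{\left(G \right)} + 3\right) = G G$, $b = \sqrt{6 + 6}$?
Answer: $888 + 12 \sqrt{3} \approx 908.78$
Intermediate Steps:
$x{\left(K,h \right)} = 9 + h$
$b = 2 \sqrt{3}$ ($b = \sqrt{12} = 2 \sqrt{3} \approx 3.4641$)
$U{\left(G \right)} = -3 + \frac{G^{2}}{7}$ ($U{\left(G \right)} = -3 + \frac{G G}{7} = -3 + \frac{G^{2}}{7}$)
$R = -30$ ($R = 10 \left(-3\right) = -30$)
$Z{\left(W \right)} = 148$ ($Z{\left(W \right)} = 28 - -120 = 28 + 120 = 148$)
$\left(b + Z{\left(U{\left(x{\left(1,-5 \right)} \right)} \right)}\right) 6 = \left(2 \sqrt{3} + 148\right) 6 = \left(148 + 2 \sqrt{3}\right) 6 = 888 + 12 \sqrt{3}$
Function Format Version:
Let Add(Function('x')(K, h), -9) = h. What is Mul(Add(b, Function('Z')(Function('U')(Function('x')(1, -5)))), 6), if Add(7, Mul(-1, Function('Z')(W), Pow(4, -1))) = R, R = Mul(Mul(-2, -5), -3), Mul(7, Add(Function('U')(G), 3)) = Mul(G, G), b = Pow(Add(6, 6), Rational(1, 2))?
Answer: Add(888, Mul(12, Pow(3, Rational(1, 2)))) ≈ 908.78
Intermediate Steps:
Function('x')(K, h) = Add(9, h)
b = Mul(2, Pow(3, Rational(1, 2))) (b = Pow(12, Rational(1, 2)) = Mul(2, Pow(3, Rational(1, 2))) ≈ 3.4641)
Function('U')(G) = Add(-3, Mul(Rational(1, 7), Pow(G, 2))) (Function('U')(G) = Add(-3, Mul(Rational(1, 7), Mul(G, G))) = Add(-3, Mul(Rational(1, 7), Pow(G, 2))))
R = -30 (R = Mul(10, -3) = -30)
Function('Z')(W) = 148 (Function('Z')(W) = Add(28, Mul(-4, -30)) = Add(28, 120) = 148)
Mul(Add(b, Function('Z')(Function('U')(Function('x')(1, -5)))), 6) = Mul(Add(Mul(2, Pow(3, Rational(1, 2))), 148), 6) = Mul(Add(148, Mul(2, Pow(3, Rational(1, 2)))), 6) = Add(888, Mul(12, Pow(3, Rational(1, 2))))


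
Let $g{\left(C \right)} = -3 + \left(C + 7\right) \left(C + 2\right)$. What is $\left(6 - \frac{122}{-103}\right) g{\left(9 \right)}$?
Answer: $\frac{128020}{103} \approx 1242.9$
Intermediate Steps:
$g{\left(C \right)} = -3 + \left(2 + C\right) \left(7 + C\right)$ ($g{\left(C \right)} = -3 + \left(7 + C\right) \left(2 + C\right) = -3 + \left(2 + C\right) \left(7 + C\right)$)
$\left(6 - \frac{122}{-103}\right) g{\left(9 \right)} = \left(6 - \frac{122}{-103}\right) \left(11 + 9^{2} + 9 \cdot 9\right) = \left(6 - - \frac{122}{103}\right) \left(11 + 81 + 81\right) = \left(6 + \frac{122}{103}\right) 173 = \frac{740}{103} \cdot 173 = \frac{128020}{103}$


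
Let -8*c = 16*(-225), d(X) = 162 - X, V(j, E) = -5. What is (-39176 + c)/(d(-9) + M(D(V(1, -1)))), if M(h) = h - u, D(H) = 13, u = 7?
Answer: -38726/177 ≈ -218.79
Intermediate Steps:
c = 450 (c = -2*(-225) = -⅛*(-3600) = 450)
M(h) = -7 + h (M(h) = h - 1*7 = h - 7 = -7 + h)
(-39176 + c)/(d(-9) + M(D(V(1, -1)))) = (-39176 + 450)/((162 - 1*(-9)) + (-7 + 13)) = -38726/((162 + 9) + 6) = -38726/(171 + 6) = -38726/177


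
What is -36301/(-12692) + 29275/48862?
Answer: 1072648881/310078252 ≈ 3.4593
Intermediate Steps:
-36301/(-12692) + 29275/48862 = -36301*(-1/12692) + 29275*(1/48862) = 36301/12692 + 29275/48862 = 1072648881/310078252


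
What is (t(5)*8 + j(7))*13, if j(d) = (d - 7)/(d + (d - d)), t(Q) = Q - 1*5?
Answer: 0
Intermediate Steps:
t(Q) = -5 + Q (t(Q) = Q - 5 = -5 + Q)
j(d) = (-7 + d)/d (j(d) = (-7 + d)/(d + 0) = (-7 + d)/d)
(t(5)*8 + j(7))*13 = ((-5 + 5)*8 + (-7 + 7)/7)*13 = (0*8 + (⅐)*0)*13 = (0 + 0)*13 = 0*13 = 0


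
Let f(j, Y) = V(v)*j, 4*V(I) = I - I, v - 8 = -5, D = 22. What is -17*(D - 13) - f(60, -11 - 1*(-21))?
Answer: -153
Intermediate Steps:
v = 3 (v = 8 - 5 = 3)
V(I) = 0 (V(I) = (I - I)/4 = (¼)*0 = 0)
f(j, Y) = 0 (f(j, Y) = 0*j = 0)
-17*(D - 13) - f(60, -11 - 1*(-21)) = -17*(22 - 13) - 1*0 = -17*9 + 0 = -153 + 0 = -153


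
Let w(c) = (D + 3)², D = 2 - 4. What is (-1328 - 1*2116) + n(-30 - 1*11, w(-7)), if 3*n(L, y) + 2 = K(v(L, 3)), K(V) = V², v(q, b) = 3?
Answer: -10325/3 ≈ -3441.7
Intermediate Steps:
D = -2
w(c) = 1 (w(c) = (-2 + 3)² = 1² = 1)
n(L, y) = 7/3 (n(L, y) = -⅔ + (⅓)*3² = -⅔ + (⅓)*9 = -⅔ + 3 = 7/3)
(-1328 - 1*2116) + n(-30 - 1*11, w(-7)) = (-1328 - 1*2116) + 7/3 = (-1328 - 2116) + 7/3 = -3444 + 7/3 = -10325/3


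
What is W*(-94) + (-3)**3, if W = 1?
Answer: -121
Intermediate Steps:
W*(-94) + (-3)**3 = 1*(-94) + (-3)**3 = -94 - 27 = -121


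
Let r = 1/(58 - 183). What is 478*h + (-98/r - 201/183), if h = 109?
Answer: 3925405/61 ≈ 64351.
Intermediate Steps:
r = -1/125 (r = 1/(-125) = -1/125 ≈ -0.0080000)
478*h + (-98/r - 201/183) = 478*109 + (-98/(-1/125) - 201/183) = 52102 + (-98*(-125) - 201*1/183) = 52102 + (12250 - 67/61) = 52102 + 747183/61 = 3925405/61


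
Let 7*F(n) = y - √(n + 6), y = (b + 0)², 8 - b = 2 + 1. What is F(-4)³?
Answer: (25 - √2)³/343 ≈ 38.252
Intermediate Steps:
b = 5 (b = 8 - (2 + 1) = 8 - 1*3 = 8 - 3 = 5)
y = 25 (y = (5 + 0)² = 5² = 25)
F(n) = 25/7 - √(6 + n)/7 (F(n) = (25 - √(n + 6))/7 = (25 - √(6 + n))/7 = 25/7 - √(6 + n)/7)
F(-4)³ = (25/7 - √(6 - 4)/7)³ = (25/7 - √2/7)³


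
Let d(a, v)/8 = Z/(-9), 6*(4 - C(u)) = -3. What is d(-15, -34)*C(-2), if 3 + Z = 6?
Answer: -12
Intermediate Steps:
Z = 3 (Z = -3 + 6 = 3)
C(u) = 9/2 (C(u) = 4 - ⅙*(-3) = 4 + ½ = 9/2)
d(a, v) = -8/3 (d(a, v) = 8*(3/(-9)) = 8*(3*(-⅑)) = 8*(-⅓) = -8/3)
d(-15, -34)*C(-2) = -8/3*9/2 = -12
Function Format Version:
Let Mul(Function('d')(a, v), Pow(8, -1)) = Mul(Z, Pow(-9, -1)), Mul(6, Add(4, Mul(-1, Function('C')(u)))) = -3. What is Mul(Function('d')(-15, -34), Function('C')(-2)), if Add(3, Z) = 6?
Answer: -12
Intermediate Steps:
Z = 3 (Z = Add(-3, 6) = 3)
Function('C')(u) = Rational(9, 2) (Function('C')(u) = Add(4, Mul(Rational(-1, 6), -3)) = Add(4, Rational(1, 2)) = Rational(9, 2))
Function('d')(a, v) = Rational(-8, 3) (Function('d')(a, v) = Mul(8, Mul(3, Pow(-9, -1))) = Mul(8, Mul(3, Rational(-1, 9))) = Mul(8, Rational(-1, 3)) = Rational(-8, 3))
Mul(Function('d')(-15, -34), Function('C')(-2)) = Mul(Rational(-8, 3), Rational(9, 2)) = -12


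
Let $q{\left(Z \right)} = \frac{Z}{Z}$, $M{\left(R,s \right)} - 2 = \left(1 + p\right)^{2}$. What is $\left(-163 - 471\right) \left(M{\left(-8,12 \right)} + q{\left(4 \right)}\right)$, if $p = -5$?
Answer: $-12046$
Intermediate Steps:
$M{\left(R,s \right)} = 18$ ($M{\left(R,s \right)} = 2 + \left(1 - 5\right)^{2} = 2 + \left(-4\right)^{2} = 2 + 16 = 18$)
$q{\left(Z \right)} = 1$
$\left(-163 - 471\right) \left(M{\left(-8,12 \right)} + q{\left(4 \right)}\right) = \left(-163 - 471\right) \left(18 + 1\right) = \left(-634\right) 19 = -12046$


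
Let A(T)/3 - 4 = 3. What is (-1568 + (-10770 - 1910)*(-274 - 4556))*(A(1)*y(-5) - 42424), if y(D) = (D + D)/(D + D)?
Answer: -2596879805296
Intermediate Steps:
y(D) = 1 (y(D) = (2*D)/((2*D)) = (2*D)*(1/(2*D)) = 1)
A(T) = 21 (A(T) = 12 + 3*3 = 12 + 9 = 21)
(-1568 + (-10770 - 1910)*(-274 - 4556))*(A(1)*y(-5) - 42424) = (-1568 + (-10770 - 1910)*(-274 - 4556))*(21*1 - 42424) = (-1568 - 12680*(-4830))*(21 - 42424) = (-1568 + 61244400)*(-42403) = 61242832*(-42403) = -2596879805296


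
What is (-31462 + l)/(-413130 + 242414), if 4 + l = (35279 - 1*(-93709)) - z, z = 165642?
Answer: 1310/3283 ≈ 0.39903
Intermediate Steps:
l = -36658 (l = -4 + ((35279 - 1*(-93709)) - 1*165642) = -4 + ((35279 + 93709) - 165642) = -4 + (128988 - 165642) = -4 - 36654 = -36658)
(-31462 + l)/(-413130 + 242414) = (-31462 - 36658)/(-413130 + 242414) = -68120/(-170716) = -68120*(-1/170716) = 1310/3283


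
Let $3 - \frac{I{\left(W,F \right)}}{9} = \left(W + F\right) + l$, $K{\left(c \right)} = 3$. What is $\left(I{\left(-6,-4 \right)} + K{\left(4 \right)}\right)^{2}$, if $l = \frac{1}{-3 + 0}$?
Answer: $15129$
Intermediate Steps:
$l = - \frac{1}{3}$ ($l = \frac{1}{-3} = - \frac{1}{3} \approx -0.33333$)
$I{\left(W,F \right)} = 30 - 9 F - 9 W$ ($I{\left(W,F \right)} = 27 - 9 \left(\left(W + F\right) - \frac{1}{3}\right) = 27 - 9 \left(\left(F + W\right) - \frac{1}{3}\right) = 27 - 9 \left(- \frac{1}{3} + F + W\right) = 27 - \left(-3 + 9 F + 9 W\right) = 30 - 9 F - 9 W$)
$\left(I{\left(-6,-4 \right)} + K{\left(4 \right)}\right)^{2} = \left(\left(30 - -36 - -54\right) + 3\right)^{2} = \left(\left(30 + 36 + 54\right) + 3\right)^{2} = \left(120 + 3\right)^{2} = 123^{2} = 15129$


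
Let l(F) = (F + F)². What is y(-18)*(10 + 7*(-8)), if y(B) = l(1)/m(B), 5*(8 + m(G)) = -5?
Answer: 184/9 ≈ 20.444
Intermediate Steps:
l(F) = 4*F² (l(F) = (2*F)² = 4*F²)
m(G) = -9 (m(G) = -8 + (⅕)*(-5) = -8 - 1 = -9)
y(B) = -4/9 (y(B) = (4*1²)/(-9) = (4*1)*(-⅑) = 4*(-⅑) = -4/9)
y(-18)*(10 + 7*(-8)) = -4*(10 + 7*(-8))/9 = -4*(10 - 56)/9 = -4/9*(-46) = 184/9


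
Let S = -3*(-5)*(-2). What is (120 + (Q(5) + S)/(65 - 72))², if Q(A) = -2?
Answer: 760384/49 ≈ 15518.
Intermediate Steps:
S = -30 (S = 15*(-2) = -30)
(120 + (Q(5) + S)/(65 - 72))² = (120 + (-2 - 30)/(65 - 72))² = (120 - 32/(-7))² = (120 - 32*(-⅐))² = (120 + 32/7)² = (872/7)² = 760384/49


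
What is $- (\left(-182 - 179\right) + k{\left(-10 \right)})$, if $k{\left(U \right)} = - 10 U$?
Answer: $261$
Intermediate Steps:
$- (\left(-182 - 179\right) + k{\left(-10 \right)}) = - (\left(-182 - 179\right) - -100) = - (-361 + 100) = \left(-1\right) \left(-261\right) = 261$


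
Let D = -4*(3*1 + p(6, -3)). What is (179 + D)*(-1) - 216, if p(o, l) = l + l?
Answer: -407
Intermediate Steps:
p(o, l) = 2*l
D = 12 (D = -4*(3*1 + 2*(-3)) = -4*(3 - 6) = -4*(-3) = 12)
(179 + D)*(-1) - 216 = (179 + 12)*(-1) - 216 = 191*(-1) - 216 = -191 - 216 = -407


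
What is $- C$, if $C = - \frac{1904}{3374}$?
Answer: $\frac{136}{241} \approx 0.56432$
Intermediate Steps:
$C = - \frac{136}{241}$ ($C = \left(-1904\right) \frac{1}{3374} = - \frac{136}{241} \approx -0.56432$)
$- C = \left(-1\right) \left(- \frac{136}{241}\right) = \frac{136}{241}$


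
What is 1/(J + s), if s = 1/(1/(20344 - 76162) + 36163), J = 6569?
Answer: 2018546333/13259830917295 ≈ 0.00015223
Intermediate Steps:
s = 55818/2018546333 (s = 1/(1/(-55818) + 36163) = 1/(-1/55818 + 36163) = 1/(2018546333/55818) = 55818/2018546333 ≈ 2.7653e-5)
1/(J + s) = 1/(6569 + 55818/2018546333) = 1/(13259830917295/2018546333) = 2018546333/13259830917295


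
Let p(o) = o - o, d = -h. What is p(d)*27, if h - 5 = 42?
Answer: 0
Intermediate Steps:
h = 47 (h = 5 + 42 = 47)
d = -47 (d = -1*47 = -47)
p(o) = 0
p(d)*27 = 0*27 = 0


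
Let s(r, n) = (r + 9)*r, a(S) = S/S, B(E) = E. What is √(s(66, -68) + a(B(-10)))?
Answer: √4951 ≈ 70.363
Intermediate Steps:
a(S) = 1
s(r, n) = r*(9 + r) (s(r, n) = (9 + r)*r = r*(9 + r))
√(s(66, -68) + a(B(-10))) = √(66*(9 + 66) + 1) = √(66*75 + 1) = √(4950 + 1) = √4951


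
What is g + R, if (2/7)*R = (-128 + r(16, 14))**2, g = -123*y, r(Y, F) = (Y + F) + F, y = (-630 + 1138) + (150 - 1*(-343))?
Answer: -98427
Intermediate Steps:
y = 1001 (y = 508 + (150 + 343) = 508 + 493 = 1001)
r(Y, F) = Y + 2*F (r(Y, F) = (F + Y) + F = Y + 2*F)
g = -123123 (g = -123*1001 = -123123)
R = 24696 (R = 7*(-128 + (16 + 2*14))**2/2 = 7*(-128 + (16 + 28))**2/2 = 7*(-128 + 44)**2/2 = (7/2)*(-84)**2 = (7/2)*7056 = 24696)
g + R = -123123 + 24696 = -98427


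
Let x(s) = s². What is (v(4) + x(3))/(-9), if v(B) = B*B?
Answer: -25/9 ≈ -2.7778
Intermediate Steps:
v(B) = B²
(v(4) + x(3))/(-9) = (4² + 3²)/(-9) = (16 + 9)*(-⅑) = 25*(-⅑) = -25/9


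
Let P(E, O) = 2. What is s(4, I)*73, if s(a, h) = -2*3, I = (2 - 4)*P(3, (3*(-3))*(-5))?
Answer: -438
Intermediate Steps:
I = -4 (I = (2 - 4)*2 = -2*2 = -4)
s(a, h) = -6
s(4, I)*73 = -6*73 = -438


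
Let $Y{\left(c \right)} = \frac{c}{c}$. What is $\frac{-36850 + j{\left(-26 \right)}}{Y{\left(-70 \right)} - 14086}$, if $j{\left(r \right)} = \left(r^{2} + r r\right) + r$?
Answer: $\frac{35524}{14085} \approx 2.5221$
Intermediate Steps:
$Y{\left(c \right)} = 1$
$j{\left(r \right)} = r + 2 r^{2}$ ($j{\left(r \right)} = \left(r^{2} + r^{2}\right) + r = 2 r^{2} + r = r + 2 r^{2}$)
$\frac{-36850 + j{\left(-26 \right)}}{Y{\left(-70 \right)} - 14086} = \frac{-36850 - 26 \left(1 + 2 \left(-26\right)\right)}{1 - 14086} = \frac{-36850 - 26 \left(1 - 52\right)}{-14085} = \left(-36850 - -1326\right) \left(- \frac{1}{14085}\right) = \left(-36850 + 1326\right) \left(- \frac{1}{14085}\right) = \left(-35524\right) \left(- \frac{1}{14085}\right) = \frac{35524}{14085}$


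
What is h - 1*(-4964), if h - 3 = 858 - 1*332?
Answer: 5493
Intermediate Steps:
h = 529 (h = 3 + (858 - 1*332) = 3 + (858 - 332) = 3 + 526 = 529)
h - 1*(-4964) = 529 - 1*(-4964) = 529 + 4964 = 5493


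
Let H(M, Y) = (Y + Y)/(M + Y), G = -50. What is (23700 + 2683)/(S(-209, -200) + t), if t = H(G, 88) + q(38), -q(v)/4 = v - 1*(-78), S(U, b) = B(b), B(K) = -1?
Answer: -501277/8747 ≈ -57.308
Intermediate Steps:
S(U, b) = -1
q(v) = -312 - 4*v (q(v) = -4*(v - 1*(-78)) = -4*(v + 78) = -4*(78 + v) = -312 - 4*v)
H(M, Y) = 2*Y/(M + Y) (H(M, Y) = (2*Y)/(M + Y) = 2*Y/(M + Y))
t = -8728/19 (t = 2*88/(-50 + 88) + (-312 - 4*38) = 2*88/38 + (-312 - 152) = 2*88*(1/38) - 464 = 88/19 - 464 = -8728/19 ≈ -459.37)
(23700 + 2683)/(S(-209, -200) + t) = (23700 + 2683)/(-1 - 8728/19) = 26383/(-8747/19) = 26383*(-19/8747) = -501277/8747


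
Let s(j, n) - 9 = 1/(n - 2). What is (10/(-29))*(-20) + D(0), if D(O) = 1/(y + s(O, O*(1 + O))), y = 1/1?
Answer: 3858/551 ≈ 7.0018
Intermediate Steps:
s(j, n) = 9 + 1/(-2 + n) (s(j, n) = 9 + 1/(n - 2) = 9 + 1/(-2 + n))
y = 1
D(O) = 1/(1 + (-17 + 9*O*(1 + O))/(-2 + O*(1 + O))) (D(O) = 1/(1 + (-17 + 9*(O*(1 + O)))/(-2 + O*(1 + O))) = 1/(1 + (-17 + 9*O*(1 + O))/(-2 + O*(1 + O))))
(10/(-29))*(-20) + D(0) = (10/(-29))*(-20) + (-2 + 0*(1 + 0))/(-19 + 10*0*(1 + 0)) = (10*(-1/29))*(-20) + (-2 + 0*1)/(-19 + 10*0*1) = -10/29*(-20) + (-2 + 0)/(-19 + 0) = 200/29 - 2/(-19) = 200/29 - 1/19*(-2) = 200/29 + 2/19 = 3858/551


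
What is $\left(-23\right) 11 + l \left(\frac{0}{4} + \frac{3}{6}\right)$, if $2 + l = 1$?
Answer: $- \frac{507}{2} \approx -253.5$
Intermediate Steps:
$l = -1$ ($l = -2 + 1 = -1$)
$\left(-23\right) 11 + l \left(\frac{0}{4} + \frac{3}{6}\right) = \left(-23\right) 11 - \left(\frac{0}{4} + \frac{3}{6}\right) = -253 - \left(0 \cdot \frac{1}{4} + 3 \cdot \frac{1}{6}\right) = -253 - \left(0 + \frac{1}{2}\right) = -253 - \frac{1}{2} = - \frac{507}{2}$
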